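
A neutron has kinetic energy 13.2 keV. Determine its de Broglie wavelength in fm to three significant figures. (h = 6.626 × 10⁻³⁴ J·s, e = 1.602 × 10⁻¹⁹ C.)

λ = 249 fm

KE = 13.2 keV = 2.115 × 10⁻¹⁵ J.
p = √(2mKE) = √(2 × 1.675 × 10⁻²⁷ × 2.115 × 10⁻¹⁵) = 2.662 × 10⁻²¹ kg·m/s.
λ = h/p = 6.626 × 10⁻³⁴ / 2.662 × 10⁻²¹ = 2.49 × 10⁻¹³ m = 249 fm.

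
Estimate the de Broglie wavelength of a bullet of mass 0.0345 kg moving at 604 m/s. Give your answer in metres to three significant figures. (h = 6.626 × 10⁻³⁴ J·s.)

λ = 3.18 × 10⁻³⁵ m

p = mv = 0.0345 × 604 = 2.084 × 10¹ kg·m/s.
λ = h/p = 6.626 × 10⁻³⁴ / 2.084 × 10¹ = 3.18 × 10⁻³⁵ m.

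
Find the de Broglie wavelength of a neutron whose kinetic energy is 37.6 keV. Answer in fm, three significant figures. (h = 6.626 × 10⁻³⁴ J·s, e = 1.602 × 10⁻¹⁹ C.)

KE = 37.6 keV = 6.024 × 10⁻¹⁵ J.
p = √(2mKE) = √(2 × 1.675 × 10⁻²⁷ × 6.024 × 10⁻¹⁵) = 4.492 × 10⁻²¹ kg·m/s.
λ = h/p = 6.626 × 10⁻³⁴ / 4.492 × 10⁻²¹ = 1.48 × 10⁻¹³ m = 148 fm.

λ = 148 fm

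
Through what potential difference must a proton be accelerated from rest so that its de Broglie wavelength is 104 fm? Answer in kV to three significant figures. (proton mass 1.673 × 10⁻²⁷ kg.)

V = 75.7 kV

p = h/λ = 6.626 × 10⁻³⁴ / 1.040 × 10⁻¹³ = 6.371 × 10⁻²¹ kg·m/s.
KE = p²/(2m) = 1.213 × 10⁻¹⁴ J.
V = KE/e = 1.213 × 10⁻¹⁴ / (1.602 × 10⁻¹⁹) = 75.7 kV.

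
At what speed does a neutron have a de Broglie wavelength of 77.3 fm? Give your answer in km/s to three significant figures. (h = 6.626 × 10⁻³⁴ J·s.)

p = h/λ = 6.626 × 10⁻³⁴ / 7.730 × 10⁻¹⁴ = 8.572 × 10⁻²¹ kg·m/s.
v = p/m = 8.572 × 10⁻²¹ / 1.675 × 10⁻²⁷ = 5.12 × 10⁶ m/s = 5120 km/s.

v = 5120 km/s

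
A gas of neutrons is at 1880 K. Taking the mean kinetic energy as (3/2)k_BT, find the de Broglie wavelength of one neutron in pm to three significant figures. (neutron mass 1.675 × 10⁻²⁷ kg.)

KE = (3/2)k_BT = 1.5 × 1.381 × 10⁻²³ × 1880 = 3.894 × 10⁻²⁰ J.
p = √(2mKE) = √(2 × 1.675 × 10⁻²⁷ × 3.894 × 10⁻²⁰) = 1.142 × 10⁻²³ kg·m/s.
λ = h/p = 5.80 × 10⁻¹¹ m = 58.0 pm.

λ = 58.0 pm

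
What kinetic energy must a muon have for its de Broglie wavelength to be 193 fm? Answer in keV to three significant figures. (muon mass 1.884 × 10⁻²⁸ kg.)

KE = 195 keV

p = h/λ = 6.626 × 10⁻³⁴ / 1.930 × 10⁻¹³ = 3.433 × 10⁻²¹ kg·m/s.
KE = p²/(2m) = (3.433 × 10⁻²¹)² / (2 × 1.884 × 10⁻²⁸) = 3.128 × 10⁻¹⁴ J = 195 keV.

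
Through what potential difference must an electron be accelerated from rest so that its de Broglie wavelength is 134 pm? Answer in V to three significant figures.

V = 83.8 V

p = h/λ = 6.626 × 10⁻³⁴ / 1.340 × 10⁻¹⁰ = 4.945 × 10⁻²⁴ kg·m/s.
KE = p²/(2m) = 1.342 × 10⁻¹⁷ J.
V = KE/e = 1.342 × 10⁻¹⁷ / (1.602 × 10⁻¹⁹) = 83.8 V.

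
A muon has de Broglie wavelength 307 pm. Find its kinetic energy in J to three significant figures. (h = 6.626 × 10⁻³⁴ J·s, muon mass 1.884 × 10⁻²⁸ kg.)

KE = 1.24 × 10⁻²⁰ J

p = h/λ = 6.626 × 10⁻³⁴ / 3.070 × 10⁻¹⁰ = 2.158 × 10⁻²⁴ kg·m/s.
KE = p²/(2m) = (2.158 × 10⁻²⁴)² / (2 × 1.884 × 10⁻²⁸) = 1.236 × 10⁻²⁰ J = 1.24 × 10⁻²⁰ J.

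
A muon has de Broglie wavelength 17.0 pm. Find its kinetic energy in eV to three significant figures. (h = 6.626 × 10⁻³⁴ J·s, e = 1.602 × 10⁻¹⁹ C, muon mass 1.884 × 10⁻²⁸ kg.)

KE = 25.2 eV

p = h/λ = 6.626 × 10⁻³⁴ / 1.700 × 10⁻¹¹ = 3.898 × 10⁻²³ kg·m/s.
KE = p²/(2m) = (3.898 × 10⁻²³)² / (2 × 1.884 × 10⁻²⁸) = 4.032 × 10⁻¹⁸ J = 25.2 eV.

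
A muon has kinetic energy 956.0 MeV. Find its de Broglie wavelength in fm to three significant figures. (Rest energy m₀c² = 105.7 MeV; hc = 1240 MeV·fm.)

Total energy E = KE + m₀c² = 956.0 + 105.7 = 1061.7 MeV.
(pc)² = E² − (m₀c²)² = (1061.7)² − (105.7)² = 1.116 × 10⁶ MeV², so pc = 1056 MeV.
λ = hc/(pc) = 1240 MeV·fm / 1056 MeV = 1.17 fm.

λ = 1.17 fm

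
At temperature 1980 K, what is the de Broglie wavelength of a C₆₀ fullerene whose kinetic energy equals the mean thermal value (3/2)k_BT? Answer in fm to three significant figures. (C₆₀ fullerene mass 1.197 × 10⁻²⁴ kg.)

λ = 2110 fm

KE = (3/2)k_BT = 1.5 × 1.381 × 10⁻²³ × 1980 = 4.102 × 10⁻²⁰ J.
p = √(2mKE) = √(2 × 1.197 × 10⁻²⁴ × 4.102 × 10⁻²⁰) = 3.134 × 10⁻²² kg·m/s.
λ = h/p = 2.11 × 10⁻¹² m = 2110 fm.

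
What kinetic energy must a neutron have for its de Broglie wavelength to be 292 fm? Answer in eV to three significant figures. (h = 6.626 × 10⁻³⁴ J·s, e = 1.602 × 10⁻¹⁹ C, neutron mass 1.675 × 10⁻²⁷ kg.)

KE = 9590 eV

p = h/λ = 6.626 × 10⁻³⁴ / 2.920 × 10⁻¹³ = 2.269 × 10⁻²¹ kg·m/s.
KE = p²/(2m) = (2.269 × 10⁻²¹)² / (2 × 1.675 × 10⁻²⁷) = 1.537 × 10⁻¹⁵ J = 9590 eV.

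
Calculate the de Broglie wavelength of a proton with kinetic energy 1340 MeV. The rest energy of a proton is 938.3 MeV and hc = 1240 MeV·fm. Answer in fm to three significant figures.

Total energy E = KE + m₀c² = 1340 + 938.3 = 2278.3 MeV.
(pc)² = E² − (m₀c²)² = (2278.3)² − (938.3)² = 4.310 × 10⁶ MeV², so pc = 2076 MeV.
λ = hc/(pc) = 1240 MeV·fm / 2076 MeV = 0.597 fm.

λ = 0.597 fm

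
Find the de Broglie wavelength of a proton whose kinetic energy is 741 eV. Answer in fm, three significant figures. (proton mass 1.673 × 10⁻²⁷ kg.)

λ = 1050 fm

KE = 741 eV = 1.187 × 10⁻¹⁶ J.
p = √(2mKE) = √(2 × 1.673 × 10⁻²⁷ × 1.187 × 10⁻¹⁶) = 6.302 × 10⁻²² kg·m/s.
λ = h/p = 6.626 × 10⁻³⁴ / 6.302 × 10⁻²² = 1.05 × 10⁻¹² m = 1050 fm.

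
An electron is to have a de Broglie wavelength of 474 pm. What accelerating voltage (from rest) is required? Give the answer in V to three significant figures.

V = 6.70 V

p = h/λ = 6.626 × 10⁻³⁴ / 4.740 × 10⁻¹⁰ = 1.398 × 10⁻²⁴ kg·m/s.
KE = p²/(2m) = 1.073 × 10⁻¹⁸ J.
V = KE/e = 1.073 × 10⁻¹⁸ / (1.602 × 10⁻¹⁹) = 6.70 V.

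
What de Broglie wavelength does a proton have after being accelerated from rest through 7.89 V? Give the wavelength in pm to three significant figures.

λ = 10.2 pm

KE = eV = 1.602 × 10⁻¹⁹ × 7.890 = 1.264 × 10⁻¹⁸ J.
p = √(2mKE) = √(2 × 1.673 × 10⁻²⁷ × 1.264 × 10⁻¹⁸) = 6.503 × 10⁻²³ kg·m/s.
λ = h/p = 6.626 × 10⁻³⁴ / 6.503 × 10⁻²³ = 1.02 × 10⁻¹¹ m = 10.2 pm.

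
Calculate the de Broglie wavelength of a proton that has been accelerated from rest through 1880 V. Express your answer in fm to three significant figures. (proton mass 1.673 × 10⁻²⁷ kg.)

KE = eV = 1.602 × 10⁻¹⁹ × 1880 = 3.012 × 10⁻¹⁶ J.
p = √(2mKE) = √(2 × 1.673 × 10⁻²⁷ × 3.012 × 10⁻¹⁶) = 1.004 × 10⁻²¹ kg·m/s.
λ = h/p = 6.626 × 10⁻³⁴ / 1.004 × 10⁻²¹ = 6.60 × 10⁻¹³ m = 660 fm.

λ = 660 fm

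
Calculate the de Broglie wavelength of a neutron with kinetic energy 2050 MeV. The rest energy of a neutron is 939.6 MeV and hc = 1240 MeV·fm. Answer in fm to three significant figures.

Total energy E = KE + m₀c² = 2050 + 939.6 = 2989.6 MeV.
(pc)² = E² − (m₀c²)² = (2989.6)² − (939.6)² = 8.055 × 10⁶ MeV², so pc = 2838 MeV.
λ = hc/(pc) = 1240 MeV·fm / 2838 MeV = 0.437 fm.

λ = 0.437 fm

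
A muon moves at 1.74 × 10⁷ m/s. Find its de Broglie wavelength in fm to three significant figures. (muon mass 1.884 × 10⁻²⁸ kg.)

λ = 202 fm

p = mv = 1.884 × 10⁻²⁸ × 1.74 × 10⁷ = 3.278 × 10⁻²¹ kg·m/s.
λ = h/p = 6.626 × 10⁻³⁴ / 3.278 × 10⁻²¹ = 2.02 × 10⁻¹³ m = 202 fm.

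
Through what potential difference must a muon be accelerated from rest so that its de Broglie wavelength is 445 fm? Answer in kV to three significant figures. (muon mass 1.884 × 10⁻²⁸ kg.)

p = h/λ = 6.626 × 10⁻³⁴ / 4.450 × 10⁻¹³ = 1.489 × 10⁻²¹ kg·m/s.
KE = p²/(2m) = 5.884 × 10⁻¹⁵ J.
V = KE/e = 5.884 × 10⁻¹⁵ / (1.602 × 10⁻¹⁹) = 36.7 kV.

V = 36.7 kV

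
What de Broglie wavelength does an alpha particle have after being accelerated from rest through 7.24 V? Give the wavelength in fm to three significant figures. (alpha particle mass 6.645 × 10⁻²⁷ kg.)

λ = 3770 fm

KE = 2eV = 2 × 1.602 × 10⁻¹⁹ × 7.240 = 2.320 × 10⁻¹⁸ J.
p = √(2mKE) = √(2 × 6.645 × 10⁻²⁷ × 2.320 × 10⁻¹⁸) = 1.756 × 10⁻²² kg·m/s.
λ = h/p = 6.626 × 10⁻³⁴ / 1.756 × 10⁻²² = 3.77 × 10⁻¹² m = 3770 fm.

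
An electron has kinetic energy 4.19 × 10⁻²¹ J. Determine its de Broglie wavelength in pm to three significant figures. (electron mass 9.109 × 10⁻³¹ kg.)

λ = 7580 pm

p = √(2mKE) = √(2 × 9.109 × 10⁻³¹ × 4.190 × 10⁻²¹) = 8.737 × 10⁻²⁶ kg·m/s.
λ = h/p = 6.626 × 10⁻³⁴ / 8.737 × 10⁻²⁶ = 7.58 × 10⁻⁹ m = 7580 pm.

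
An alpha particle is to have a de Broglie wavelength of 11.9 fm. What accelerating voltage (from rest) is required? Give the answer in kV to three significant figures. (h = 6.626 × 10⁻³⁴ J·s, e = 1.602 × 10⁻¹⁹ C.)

p = h/λ = 6.626 × 10⁻³⁴ / 1.190 × 10⁻¹⁴ = 5.568 × 10⁻²⁰ kg·m/s.
KE = p²/(2m) = 2.333 × 10⁻¹³ J.
V = KE/2e = 2.333 × 10⁻¹³ / (2 × 1.602 × 10⁻¹⁹) = 728 kV.

V = 728 kV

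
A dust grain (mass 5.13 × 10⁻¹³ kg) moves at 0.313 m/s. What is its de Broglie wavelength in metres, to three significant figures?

p = mv = 5.13 × 10⁻¹³ × 0.313 = 1.606 × 10⁻¹³ kg·m/s.
λ = h/p = 6.626 × 10⁻³⁴ / 1.606 × 10⁻¹³ = 4.13 × 10⁻²¹ m.

λ = 4.13 × 10⁻²¹ m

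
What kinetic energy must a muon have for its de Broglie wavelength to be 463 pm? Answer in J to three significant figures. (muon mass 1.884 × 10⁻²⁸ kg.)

p = h/λ = 6.626 × 10⁻³⁴ / 4.630 × 10⁻¹⁰ = 1.431 × 10⁻²⁴ kg·m/s.
KE = p²/(2m) = (1.431 × 10⁻²⁴)² / (2 × 1.884 × 10⁻²⁸) = 5.435 × 10⁻²¹ J = 5.44 × 10⁻²¹ J.

KE = 5.44 × 10⁻²¹ J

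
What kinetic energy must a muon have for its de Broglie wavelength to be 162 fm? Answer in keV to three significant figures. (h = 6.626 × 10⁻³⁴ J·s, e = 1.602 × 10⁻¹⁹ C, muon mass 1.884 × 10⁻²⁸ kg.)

KE = 277 keV

p = h/λ = 6.626 × 10⁻³⁴ / 1.620 × 10⁻¹³ = 4.090 × 10⁻²¹ kg·m/s.
KE = p²/(2m) = (4.090 × 10⁻²¹)² / (2 × 1.884 × 10⁻²⁸) = 4.440 × 10⁻¹⁴ J = 277 keV.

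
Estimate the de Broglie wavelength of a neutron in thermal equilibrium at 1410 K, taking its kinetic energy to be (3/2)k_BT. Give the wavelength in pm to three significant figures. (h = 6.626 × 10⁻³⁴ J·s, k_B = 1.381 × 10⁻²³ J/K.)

KE = (3/2)k_BT = 1.5 × 1.381 × 10⁻²³ × 1410 = 2.921 × 10⁻²⁰ J.
p = √(2mKE) = √(2 × 1.675 × 10⁻²⁷ × 2.921 × 10⁻²⁰) = 9.892 × 10⁻²⁴ kg·m/s.
λ = h/p = 6.70 × 10⁻¹¹ m = 67.0 pm.

λ = 67.0 pm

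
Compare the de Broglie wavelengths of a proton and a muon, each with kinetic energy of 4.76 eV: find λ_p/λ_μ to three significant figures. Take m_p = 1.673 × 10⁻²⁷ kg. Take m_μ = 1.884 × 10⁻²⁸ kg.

λ_p/λ_μ = 0.336

At fixed KE, p = √(2mKE) so λ = h/p ∝ 1/√m.
λ_p/λ_μ = √(m_μ/m_p) = √(1.884 × 10⁻²⁸/1.673 × 10⁻²⁷) = √(0.1126) = 0.336.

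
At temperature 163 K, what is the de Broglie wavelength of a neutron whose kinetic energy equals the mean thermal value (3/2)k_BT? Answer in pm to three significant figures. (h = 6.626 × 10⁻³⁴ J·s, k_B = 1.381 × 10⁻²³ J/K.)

KE = (3/2)k_BT = 1.5 × 1.381 × 10⁻²³ × 163 = 3.377 × 10⁻²¹ J.
p = √(2mKE) = √(2 × 1.675 × 10⁻²⁷ × 3.377 × 10⁻²¹) = 3.363 × 10⁻²⁴ kg·m/s.
λ = h/p = 1.97 × 10⁻¹⁰ m = 197 pm.

λ = 197 pm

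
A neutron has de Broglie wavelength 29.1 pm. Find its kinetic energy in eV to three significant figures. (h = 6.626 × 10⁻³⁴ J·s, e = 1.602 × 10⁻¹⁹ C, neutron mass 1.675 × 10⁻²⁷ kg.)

p = h/λ = 6.626 × 10⁻³⁴ / 2.910 × 10⁻¹¹ = 2.277 × 10⁻²³ kg·m/s.
KE = p²/(2m) = (2.277 × 10⁻²³)² / (2 × 1.675 × 10⁻²⁷) = 1.548 × 10⁻¹⁹ J = 0.966 eV.

KE = 0.966 eV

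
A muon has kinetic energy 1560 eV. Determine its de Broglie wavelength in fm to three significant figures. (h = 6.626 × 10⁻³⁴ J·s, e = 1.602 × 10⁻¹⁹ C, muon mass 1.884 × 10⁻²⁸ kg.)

KE = 1560 eV = 2.499 × 10⁻¹⁶ J.
p = √(2mKE) = √(2 × 1.884 × 10⁻²⁸ × 2.499 × 10⁻¹⁶) = 3.069 × 10⁻²² kg·m/s.
λ = h/p = 6.626 × 10⁻³⁴ / 3.069 × 10⁻²² = 2.16 × 10⁻¹² m = 2160 fm.

λ = 2160 fm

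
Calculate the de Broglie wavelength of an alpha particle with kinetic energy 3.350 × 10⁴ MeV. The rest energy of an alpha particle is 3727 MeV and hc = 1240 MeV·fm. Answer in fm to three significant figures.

Total energy E = KE + m₀c² = 3.350 × 10⁴ + 3727 = 37227 MeV.
(pc)² = E² − (m₀c²)² = (37227)² − (3727)² = 1.372 × 10⁹ MeV², so pc = 3.704 × 10⁴ MeV.
λ = hc/(pc) = 1240 MeV·fm / 3.704 × 10⁴ MeV = 0.0335 fm.

λ = 0.0335 fm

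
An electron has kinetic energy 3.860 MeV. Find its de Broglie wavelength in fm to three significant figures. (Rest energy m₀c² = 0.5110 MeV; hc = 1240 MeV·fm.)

λ = 286 fm

Total energy E = KE + m₀c² = 3.860 + 0.5110 = 4.3710 MeV.
(pc)² = E² − (m₀c²)² = (4.3710)² − (0.5110)² = 18.84 MeV², so pc = 4.341 MeV.
λ = hc/(pc) = 1240 MeV·fm / 4.341 MeV = 286 fm.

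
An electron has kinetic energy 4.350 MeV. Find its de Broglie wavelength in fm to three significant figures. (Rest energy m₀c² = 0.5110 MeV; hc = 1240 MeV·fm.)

Total energy E = KE + m₀c² = 4.350 + 0.5110 = 4.8610 MeV.
(pc)² = E² − (m₀c²)² = (4.8610)² − (0.5110)² = 23.37 MeV², so pc = 4.834 MeV.
λ = hc/(pc) = 1240 MeV·fm / 4.834 MeV = 257 fm.

λ = 257 fm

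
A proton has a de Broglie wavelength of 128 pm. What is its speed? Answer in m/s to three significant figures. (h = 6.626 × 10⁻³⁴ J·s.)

v = 3090 m/s

p = h/λ = 6.626 × 10⁻³⁴ / 1.280 × 10⁻¹⁰ = 5.177 × 10⁻²⁴ kg·m/s.
v = p/m = 5.177 × 10⁻²⁴ / 1.673 × 10⁻²⁷ = 3.09 × 10³ m/s = 3090 m/s.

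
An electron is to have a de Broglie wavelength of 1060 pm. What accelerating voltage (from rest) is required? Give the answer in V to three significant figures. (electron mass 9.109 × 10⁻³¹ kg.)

p = h/λ = 6.626 × 10⁻³⁴ / 1.060 × 10⁻⁹ = 6.251 × 10⁻²⁵ kg·m/s.
KE = p²/(2m) = 2.145 × 10⁻¹⁹ J.
V = KE/e = 2.145 × 10⁻¹⁹ / (1.602 × 10⁻¹⁹) = 1.34 V.

V = 1.34 V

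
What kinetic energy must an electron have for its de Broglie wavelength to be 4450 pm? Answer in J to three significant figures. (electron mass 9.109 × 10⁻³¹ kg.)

p = h/λ = 6.626 × 10⁻³⁴ / 4.450 × 10⁻⁹ = 1.489 × 10⁻²⁵ kg·m/s.
KE = p²/(2m) = (1.489 × 10⁻²⁵)² / (2 × 9.109 × 10⁻³¹) = 1.217 × 10⁻²⁰ J = 1.22 × 10⁻²⁰ J.

KE = 1.22 × 10⁻²⁰ J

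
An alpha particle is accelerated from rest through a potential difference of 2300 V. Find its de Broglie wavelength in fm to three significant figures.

λ = 212 fm

KE = 2eV = 2 × 1.602 × 10⁻¹⁹ × 2300 = 7.369 × 10⁻¹⁶ J.
p = √(2mKE) = √(2 × 6.645 × 10⁻²⁷ × 7.369 × 10⁻¹⁶) = 3.129 × 10⁻²¹ kg·m/s.
λ = h/p = 6.626 × 10⁻³⁴ / 3.129 × 10⁻²¹ = 2.12 × 10⁻¹³ m = 212 fm.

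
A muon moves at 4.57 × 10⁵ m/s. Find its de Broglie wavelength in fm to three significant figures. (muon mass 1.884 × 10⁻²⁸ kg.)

p = mv = 1.884 × 10⁻²⁸ × 4.57 × 10⁵ = 8.610 × 10⁻²³ kg·m/s.
λ = h/p = 6.626 × 10⁻³⁴ / 8.610 × 10⁻²³ = 7.70 × 10⁻¹² m = 7700 fm.

λ = 7700 fm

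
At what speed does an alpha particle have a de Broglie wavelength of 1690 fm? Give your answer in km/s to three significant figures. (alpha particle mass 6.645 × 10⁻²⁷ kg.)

v = 59.0 km/s

p = h/λ = 6.626 × 10⁻³⁴ / 1.690 × 10⁻¹² = 3.921 × 10⁻²² kg·m/s.
v = p/m = 3.921 × 10⁻²² / 6.645 × 10⁻²⁷ = 5.90 × 10⁴ m/s = 59.0 km/s.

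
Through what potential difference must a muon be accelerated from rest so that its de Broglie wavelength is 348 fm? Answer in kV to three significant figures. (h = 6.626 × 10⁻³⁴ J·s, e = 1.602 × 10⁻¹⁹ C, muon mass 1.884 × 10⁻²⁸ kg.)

V = 60.1 kV

p = h/λ = 6.626 × 10⁻³⁴ / 3.480 × 10⁻¹³ = 1.904 × 10⁻²¹ kg·m/s.
KE = p²/(2m) = 9.621 × 10⁻¹⁵ J.
V = KE/e = 9.621 × 10⁻¹⁵ / (1.602 × 10⁻¹⁹) = 60.1 kV.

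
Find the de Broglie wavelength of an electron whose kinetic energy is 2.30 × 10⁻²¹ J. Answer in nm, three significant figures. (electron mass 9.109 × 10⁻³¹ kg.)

p = √(2mKE) = √(2 × 9.109 × 10⁻³¹ × 2.300 × 10⁻²¹) = 6.473 × 10⁻²⁶ kg·m/s.
λ = h/p = 6.626 × 10⁻³⁴ / 6.473 × 10⁻²⁶ = 1.02 × 10⁻⁸ m = 10.2 nm.

λ = 10.2 nm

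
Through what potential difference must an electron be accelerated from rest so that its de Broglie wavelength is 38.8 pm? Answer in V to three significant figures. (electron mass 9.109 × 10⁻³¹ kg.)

V = 999 V

p = h/λ = 6.626 × 10⁻³⁴ / 3.880 × 10⁻¹¹ = 1.708 × 10⁻²³ kg·m/s.
KE = p²/(2m) = 1.601 × 10⁻¹⁶ J.
V = KE/e = 1.601 × 10⁻¹⁶ / (1.602 × 10⁻¹⁹) = 999 V.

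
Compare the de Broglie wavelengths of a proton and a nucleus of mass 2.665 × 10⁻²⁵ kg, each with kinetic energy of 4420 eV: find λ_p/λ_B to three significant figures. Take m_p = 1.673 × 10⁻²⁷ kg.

λ_p/λ_B = 12.6

At fixed KE, p = √(2mKE) so λ = h/p ∝ 1/√m.
λ_p/λ_B = √(m_B/m_p) = √(2.665 × 10⁻²⁵/1.673 × 10⁻²⁷) = √(159.3) = 12.6.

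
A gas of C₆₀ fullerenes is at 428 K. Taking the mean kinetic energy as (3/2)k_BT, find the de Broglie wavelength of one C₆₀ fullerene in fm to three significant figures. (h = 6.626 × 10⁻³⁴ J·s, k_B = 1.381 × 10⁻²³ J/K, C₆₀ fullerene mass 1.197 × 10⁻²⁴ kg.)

λ = 4550 fm

KE = (3/2)k_BT = 1.5 × 1.381 × 10⁻²³ × 428 = 8.866 × 10⁻²¹ J.
p = √(2mKE) = √(2 × 1.197 × 10⁻²⁴ × 8.866 × 10⁻²¹) = 1.457 × 10⁻²² kg·m/s.
λ = h/p = 4.55 × 10⁻¹² m = 4550 fm.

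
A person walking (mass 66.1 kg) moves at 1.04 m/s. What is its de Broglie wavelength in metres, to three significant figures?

p = mv = 66.1 × 1.04 = 6.874 × 10¹ kg·m/s.
λ = h/p = 6.626 × 10⁻³⁴ / 6.874 × 10¹ = 9.64 × 10⁻³⁶ m.

λ = 9.64 × 10⁻³⁶ m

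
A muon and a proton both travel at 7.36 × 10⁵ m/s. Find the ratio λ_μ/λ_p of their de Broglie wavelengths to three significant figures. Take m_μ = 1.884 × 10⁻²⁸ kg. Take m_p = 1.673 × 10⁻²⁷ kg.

λ_μ/λ_p = 8.88

At fixed v, p = mv so λ = h/(mv) ∝ 1/m.
λ_μ/λ_p = m_p/m_μ = 1.673 × 10⁻²⁷/1.884 × 10⁻²⁸ = 8.88.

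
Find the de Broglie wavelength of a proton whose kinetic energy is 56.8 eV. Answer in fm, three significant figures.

KE = 56.8 eV = 9.099 × 10⁻¹⁸ J.
p = √(2mKE) = √(2 × 1.673 × 10⁻²⁷ × 9.099 × 10⁻¹⁸) = 1.745 × 10⁻²² kg·m/s.
λ = h/p = 6.626 × 10⁻³⁴ / 1.745 × 10⁻²² = 3.80 × 10⁻¹² m = 3800 fm.

λ = 3800 fm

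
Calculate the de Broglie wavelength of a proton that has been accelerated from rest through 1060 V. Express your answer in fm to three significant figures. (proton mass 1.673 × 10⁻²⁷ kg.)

λ = 879 fm

KE = eV = 1.602 × 10⁻¹⁹ × 1060 = 1.698 × 10⁻¹⁶ J.
p = √(2mKE) = √(2 × 1.673 × 10⁻²⁷ × 1.698 × 10⁻¹⁶) = 7.538 × 10⁻²² kg·m/s.
λ = h/p = 6.626 × 10⁻³⁴ / 7.538 × 10⁻²² = 8.79 × 10⁻¹³ m = 879 fm.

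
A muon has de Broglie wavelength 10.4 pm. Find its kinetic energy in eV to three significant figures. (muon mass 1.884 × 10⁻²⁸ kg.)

KE = 67.2 eV

p = h/λ = 6.626 × 10⁻³⁴ / 1.040 × 10⁻¹¹ = 6.371 × 10⁻²³ kg·m/s.
KE = p²/(2m) = (6.371 × 10⁻²³)² / (2 × 1.884 × 10⁻²⁸) = 1.077 × 10⁻¹⁷ J = 67.2 eV.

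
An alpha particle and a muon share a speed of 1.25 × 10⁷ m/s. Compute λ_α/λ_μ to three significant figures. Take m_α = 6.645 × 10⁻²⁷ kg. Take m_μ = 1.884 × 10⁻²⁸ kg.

At fixed v, p = mv so λ = h/(mv) ∝ 1/m.
λ_α/λ_μ = m_μ/m_α = 1.884 × 10⁻²⁸/6.645 × 10⁻²⁷ = 0.0284.

λ_α/λ_μ = 0.0284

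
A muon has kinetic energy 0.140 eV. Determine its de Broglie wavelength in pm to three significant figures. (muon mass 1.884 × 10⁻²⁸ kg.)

KE = 0.140 eV = 2.243 × 10⁻²⁰ J.
p = √(2mKE) = √(2 × 1.884 × 10⁻²⁸ × 2.243 × 10⁻²⁰) = 2.907 × 10⁻²⁴ kg·m/s.
λ = h/p = 6.626 × 10⁻³⁴ / 2.907 × 10⁻²⁴ = 2.28 × 10⁻¹⁰ m = 228 pm.

λ = 228 pm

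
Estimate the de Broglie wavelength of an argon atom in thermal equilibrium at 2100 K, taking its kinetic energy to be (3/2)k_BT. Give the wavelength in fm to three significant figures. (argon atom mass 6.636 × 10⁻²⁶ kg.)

λ = 8720 fm

KE = (3/2)k_BT = 1.5 × 1.381 × 10⁻²³ × 2100 = 4.350 × 10⁻²⁰ J.
p = √(2mKE) = √(2 × 6.636 × 10⁻²⁶ × 4.350 × 10⁻²⁰) = 7.598 × 10⁻²³ kg·m/s.
λ = h/p = 8.72 × 10⁻¹² m = 8720 fm.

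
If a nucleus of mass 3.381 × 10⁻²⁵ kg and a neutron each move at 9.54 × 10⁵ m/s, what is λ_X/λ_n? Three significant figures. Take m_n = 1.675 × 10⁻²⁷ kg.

At fixed v, p = mv so λ = h/(mv) ∝ 1/m.
λ_X/λ_n = m_n/m_X = 1.675 × 10⁻²⁷/3.381 × 10⁻²⁵ = 4.95 × 10⁻³.

λ_X/λ_n = 4.95 × 10⁻³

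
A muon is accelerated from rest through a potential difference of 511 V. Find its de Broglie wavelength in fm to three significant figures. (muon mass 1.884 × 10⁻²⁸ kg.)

KE = eV = 1.602 × 10⁻¹⁹ × 511.0 = 8.186 × 10⁻¹⁷ J.
p = √(2mKE) = √(2 × 1.884 × 10⁻²⁸ × 8.186 × 10⁻¹⁷) = 1.756 × 10⁻²² kg·m/s.
λ = h/p = 6.626 × 10⁻³⁴ / 1.756 × 10⁻²² = 3.77 × 10⁻¹² m = 3770 fm.

λ = 3770 fm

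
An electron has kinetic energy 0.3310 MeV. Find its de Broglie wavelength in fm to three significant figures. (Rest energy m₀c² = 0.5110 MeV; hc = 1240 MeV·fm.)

Total energy E = KE + m₀c² = 0.3310 + 0.5110 = 0.8420 MeV.
(pc)² = E² − (m₀c²)² = (0.8420)² − (0.5110)² = 0.4478 MeV², so pc = 0.6692 MeV.
λ = hc/(pc) = 1240 MeV·fm / 0.6692 MeV = 1850 fm.

λ = 1850 fm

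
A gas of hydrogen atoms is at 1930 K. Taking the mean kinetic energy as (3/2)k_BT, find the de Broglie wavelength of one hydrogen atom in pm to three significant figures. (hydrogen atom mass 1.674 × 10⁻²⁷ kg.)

λ = 57.3 pm

KE = (3/2)k_BT = 1.5 × 1.381 × 10⁻²³ × 1930 = 3.998 × 10⁻²⁰ J.
p = √(2mKE) = √(2 × 1.674 × 10⁻²⁷ × 3.998 × 10⁻²⁰) = 1.157 × 10⁻²³ kg·m/s.
λ = h/p = 5.73 × 10⁻¹¹ m = 57.3 pm.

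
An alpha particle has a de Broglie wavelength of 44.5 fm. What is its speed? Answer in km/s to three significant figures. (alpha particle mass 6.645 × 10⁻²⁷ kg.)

v = 2240 km/s

p = h/λ = 6.626 × 10⁻³⁴ / 4.450 × 10⁻¹⁴ = 1.489 × 10⁻²⁰ kg·m/s.
v = p/m = 1.489 × 10⁻²⁰ / 6.645 × 10⁻²⁷ = 2.24 × 10⁶ m/s = 2240 km/s.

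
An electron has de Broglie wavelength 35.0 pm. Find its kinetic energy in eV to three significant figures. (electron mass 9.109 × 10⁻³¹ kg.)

KE = 1230 eV

p = h/λ = 6.626 × 10⁻³⁴ / 3.500 × 10⁻¹¹ = 1.893 × 10⁻²³ kg·m/s.
KE = p²/(2m) = (1.893 × 10⁻²³)² / (2 × 9.109 × 10⁻³¹) = 1.967 × 10⁻¹⁶ J = 1230 eV.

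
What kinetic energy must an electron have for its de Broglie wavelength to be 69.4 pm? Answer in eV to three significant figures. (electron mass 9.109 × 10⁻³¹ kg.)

KE = 312 eV

p = h/λ = 6.626 × 10⁻³⁴ / 6.940 × 10⁻¹¹ = 9.548 × 10⁻²⁴ kg·m/s.
KE = p²/(2m) = (9.548 × 10⁻²⁴)² / (2 × 9.109 × 10⁻³¹) = 5.004 × 10⁻¹⁷ J = 312 eV.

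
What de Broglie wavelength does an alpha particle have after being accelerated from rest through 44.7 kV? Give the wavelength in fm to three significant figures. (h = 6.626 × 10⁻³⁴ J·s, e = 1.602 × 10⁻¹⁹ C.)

KE = 2eV = 2 × 1.602 × 10⁻¹⁹ × 4.470 × 10⁴ = 1.432 × 10⁻¹⁴ J.
p = √(2mKE) = √(2 × 6.645 × 10⁻²⁷ × 1.432 × 10⁻¹⁴) = 1.380 × 10⁻²⁰ kg·m/s.
λ = h/p = 6.626 × 10⁻³⁴ / 1.380 × 10⁻²⁰ = 4.80 × 10⁻¹⁴ m = 48.0 fm.

λ = 48.0 fm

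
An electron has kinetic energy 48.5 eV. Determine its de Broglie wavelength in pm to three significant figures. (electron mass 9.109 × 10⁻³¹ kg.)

λ = 176 pm

KE = 48.5 eV = 7.770 × 10⁻¹⁸ J.
p = √(2mKE) = √(2 × 9.109 × 10⁻³¹ × 7.770 × 10⁻¹⁸) = 3.762 × 10⁻²⁴ kg·m/s.
λ = h/p = 6.626 × 10⁻³⁴ / 3.762 × 10⁻²⁴ = 1.76 × 10⁻¹⁰ m = 176 pm.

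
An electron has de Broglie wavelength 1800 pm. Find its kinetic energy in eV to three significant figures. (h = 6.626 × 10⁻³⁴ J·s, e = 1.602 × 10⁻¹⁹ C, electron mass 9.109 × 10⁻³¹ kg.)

p = h/λ = 6.626 × 10⁻³⁴ / 1.800 × 10⁻⁹ = 3.681 × 10⁻²⁵ kg·m/s.
KE = p²/(2m) = (3.681 × 10⁻²⁵)² / (2 × 9.109 × 10⁻³¹) = 7.438 × 10⁻²⁰ J = 0.464 eV.

KE = 0.464 eV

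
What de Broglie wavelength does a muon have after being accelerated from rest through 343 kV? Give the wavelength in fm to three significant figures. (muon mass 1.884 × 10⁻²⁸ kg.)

λ = 146 fm

KE = eV = 1.602 × 10⁻¹⁹ × 3.430 × 10⁵ = 5.495 × 10⁻¹⁴ J.
p = √(2mKE) = √(2 × 1.884 × 10⁻²⁸ × 5.495 × 10⁻¹⁴) = 4.550 × 10⁻²¹ kg·m/s.
λ = h/p = 6.626 × 10⁻³⁴ / 4.550 × 10⁻²¹ = 1.46 × 10⁻¹³ m = 146 fm.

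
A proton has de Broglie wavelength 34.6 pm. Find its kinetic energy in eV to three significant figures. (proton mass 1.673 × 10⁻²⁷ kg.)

p = h/λ = 6.626 × 10⁻³⁴ / 3.460 × 10⁻¹¹ = 1.915 × 10⁻²³ kg·m/s.
KE = p²/(2m) = (1.915 × 10⁻²³)² / (2 × 1.673 × 10⁻²⁷) = 1.096 × 10⁻¹⁹ J = 0.684 eV.

KE = 0.684 eV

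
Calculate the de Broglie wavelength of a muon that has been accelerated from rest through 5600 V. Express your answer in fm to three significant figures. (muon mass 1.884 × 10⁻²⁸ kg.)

λ = 1140 fm

KE = eV = 1.602 × 10⁻¹⁹ × 5600 = 8.971 × 10⁻¹⁶ J.
p = √(2mKE) = √(2 × 1.884 × 10⁻²⁸ × 8.971 × 10⁻¹⁶) = 5.814 × 10⁻²² kg·m/s.
λ = h/p = 6.626 × 10⁻³⁴ / 5.814 × 10⁻²² = 1.14 × 10⁻¹² m = 1140 fm.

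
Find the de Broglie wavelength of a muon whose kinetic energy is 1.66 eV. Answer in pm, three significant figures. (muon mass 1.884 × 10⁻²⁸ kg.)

λ = 66.2 pm

KE = 1.66 eV = 2.659 × 10⁻¹⁹ J.
p = √(2mKE) = √(2 × 1.884 × 10⁻²⁸ × 2.659 × 10⁻¹⁹) = 1.001 × 10⁻²³ kg·m/s.
λ = h/p = 6.626 × 10⁻³⁴ / 1.001 × 10⁻²³ = 6.62 × 10⁻¹¹ m = 66.2 pm.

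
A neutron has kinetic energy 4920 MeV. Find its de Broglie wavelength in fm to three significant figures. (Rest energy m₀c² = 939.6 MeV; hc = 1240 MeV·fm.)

Total energy E = KE + m₀c² = 4920 + 939.6 = 5859.6 MeV.
(pc)² = E² − (m₀c²)² = (5859.6)² − (939.6)² = 3.345 × 10⁷ MeV², so pc = 5784 MeV.
λ = hc/(pc) = 1240 MeV·fm / 5784 MeV = 0.214 fm.

λ = 0.214 fm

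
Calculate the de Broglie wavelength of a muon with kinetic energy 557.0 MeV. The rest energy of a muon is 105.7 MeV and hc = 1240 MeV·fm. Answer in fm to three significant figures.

Total energy E = KE + m₀c² = 557.0 + 105.7 = 662.7 MeV.
(pc)² = E² − (m₀c²)² = (662.7)² − (105.7)² = 4.280 × 10⁵ MeV², so pc = 654.2 MeV.
λ = hc/(pc) = 1240 MeV·fm / 654.2 MeV = 1.90 fm.

λ = 1.90 fm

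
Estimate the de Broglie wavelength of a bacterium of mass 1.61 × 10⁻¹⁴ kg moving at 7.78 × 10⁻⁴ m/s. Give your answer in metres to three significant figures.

p = mv = 1.61 × 10⁻¹⁴ × 7.78 × 10⁻⁴ = 1.253 × 10⁻¹⁷ kg·m/s.
λ = h/p = 6.626 × 10⁻³⁴ / 1.253 × 10⁻¹⁷ = 5.29 × 10⁻¹⁷ m.

λ = 5.29 × 10⁻¹⁷ m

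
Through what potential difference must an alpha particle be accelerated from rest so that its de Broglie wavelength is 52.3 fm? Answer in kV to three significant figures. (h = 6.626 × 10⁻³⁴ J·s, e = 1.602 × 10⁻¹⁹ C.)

V = 37.7 kV

p = h/λ = 6.626 × 10⁻³⁴ / 5.230 × 10⁻¹⁴ = 1.267 × 10⁻²⁰ kg·m/s.
KE = p²/(2m) = 1.208 × 10⁻¹⁴ J.
V = KE/2e = 1.208 × 10⁻¹⁴ / (2 × 1.602 × 10⁻¹⁹) = 37.7 kV.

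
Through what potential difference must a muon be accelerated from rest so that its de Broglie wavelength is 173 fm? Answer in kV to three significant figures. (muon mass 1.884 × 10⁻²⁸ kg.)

p = h/λ = 6.626 × 10⁻³⁴ / 1.730 × 10⁻¹³ = 3.830 × 10⁻²¹ kg·m/s.
KE = p²/(2m) = 3.893 × 10⁻¹⁴ J.
V = KE/e = 3.893 × 10⁻¹⁴ / (1.602 × 10⁻¹⁹) = 243 kV.

V = 243 kV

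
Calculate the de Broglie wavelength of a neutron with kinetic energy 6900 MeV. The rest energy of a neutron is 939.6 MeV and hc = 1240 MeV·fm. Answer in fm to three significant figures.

Total energy E = KE + m₀c² = 6900 + 939.6 = 7839.6 MeV.
(pc)² = E² − (m₀c²)² = (7839.6)² − (939.6)² = 6.058 × 10⁷ MeV², so pc = 7783 MeV.
λ = hc/(pc) = 1240 MeV·fm / 7783 MeV = 0.159 fm.

λ = 0.159 fm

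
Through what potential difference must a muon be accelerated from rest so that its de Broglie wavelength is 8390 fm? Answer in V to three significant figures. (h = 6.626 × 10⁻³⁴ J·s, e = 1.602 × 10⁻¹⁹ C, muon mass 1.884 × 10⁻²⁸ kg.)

V = 103 V

p = h/λ = 6.626 × 10⁻³⁴ / 8.390 × 10⁻¹² = 7.897 × 10⁻²³ kg·m/s.
KE = p²/(2m) = 1.655 × 10⁻¹⁷ J.
V = KE/e = 1.655 × 10⁻¹⁷ / (1.602 × 10⁻¹⁹) = 103 V.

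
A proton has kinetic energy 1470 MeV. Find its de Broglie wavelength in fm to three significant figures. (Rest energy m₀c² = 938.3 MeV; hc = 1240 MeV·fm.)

Total energy E = KE + m₀c² = 1470 + 938.3 = 2408.3 MeV.
(pc)² = E² − (m₀c²)² = (2408.3)² − (938.3)² = 4.920 × 10⁶ MeV², so pc = 2218 MeV.
λ = hc/(pc) = 1240 MeV·fm / 2218 MeV = 0.559 fm.

λ = 0.559 fm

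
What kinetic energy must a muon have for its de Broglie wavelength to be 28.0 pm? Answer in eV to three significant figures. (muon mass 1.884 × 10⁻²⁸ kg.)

KE = 9.28 eV

p = h/λ = 6.626 × 10⁻³⁴ / 2.800 × 10⁻¹¹ = 2.366 × 10⁻²³ kg·m/s.
KE = p²/(2m) = (2.366 × 10⁻²³)² / (2 × 1.884 × 10⁻²⁸) = 1.486 × 10⁻¹⁸ J = 9.28 eV.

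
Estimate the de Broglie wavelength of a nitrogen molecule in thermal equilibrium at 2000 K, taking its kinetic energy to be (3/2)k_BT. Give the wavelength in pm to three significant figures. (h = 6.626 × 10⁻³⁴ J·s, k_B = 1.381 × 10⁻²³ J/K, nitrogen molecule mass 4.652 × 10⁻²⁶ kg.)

λ = 10.7 pm

KE = (3/2)k_BT = 1.5 × 1.381 × 10⁻²³ × 2000 = 4.143 × 10⁻²⁰ J.
p = √(2mKE) = √(2 × 4.652 × 10⁻²⁶ × 4.143 × 10⁻²⁰) = 6.209 × 10⁻²³ kg·m/s.
λ = h/p = 1.07 × 10⁻¹¹ m = 10.7 pm.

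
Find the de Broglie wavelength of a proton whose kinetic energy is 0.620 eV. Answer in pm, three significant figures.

λ = 36.3 pm

KE = 0.620 eV = 9.932 × 10⁻²⁰ J.
p = √(2mKE) = √(2 × 1.673 × 10⁻²⁷ × 9.932 × 10⁻²⁰) = 1.823 × 10⁻²³ kg·m/s.
λ = h/p = 6.626 × 10⁻³⁴ / 1.823 × 10⁻²³ = 3.63 × 10⁻¹¹ m = 36.3 pm.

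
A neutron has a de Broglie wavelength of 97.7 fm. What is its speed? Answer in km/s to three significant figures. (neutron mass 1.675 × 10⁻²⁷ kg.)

p = h/λ = 6.626 × 10⁻³⁴ / 9.770 × 10⁻¹⁴ = 6.782 × 10⁻²¹ kg·m/s.
v = p/m = 6.782 × 10⁻²¹ / 1.675 × 10⁻²⁷ = 4.05 × 10⁶ m/s = 4050 km/s.

v = 4050 km/s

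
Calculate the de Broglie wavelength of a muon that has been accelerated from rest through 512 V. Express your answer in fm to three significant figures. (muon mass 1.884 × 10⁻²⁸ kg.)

KE = eV = 1.602 × 10⁻¹⁹ × 512.0 = 8.202 × 10⁻¹⁷ J.
p = √(2mKE) = √(2 × 1.884 × 10⁻²⁸ × 8.202 × 10⁻¹⁷) = 1.758 × 10⁻²² kg·m/s.
λ = h/p = 6.626 × 10⁻³⁴ / 1.758 × 10⁻²² = 3.77 × 10⁻¹² m = 3770 fm.

λ = 3770 fm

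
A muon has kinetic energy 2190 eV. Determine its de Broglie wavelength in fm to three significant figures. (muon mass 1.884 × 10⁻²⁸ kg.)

λ = 1820 fm

KE = 2190 eV = 3.508 × 10⁻¹⁶ J.
p = √(2mKE) = √(2 × 1.884 × 10⁻²⁸ × 3.508 × 10⁻¹⁶) = 3.636 × 10⁻²² kg·m/s.
λ = h/p = 6.626 × 10⁻³⁴ / 3.636 × 10⁻²² = 1.82 × 10⁻¹² m = 1820 fm.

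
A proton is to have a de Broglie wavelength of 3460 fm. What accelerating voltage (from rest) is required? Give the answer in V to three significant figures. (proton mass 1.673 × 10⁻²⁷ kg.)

p = h/λ = 6.626 × 10⁻³⁴ / 3.460 × 10⁻¹² = 1.915 × 10⁻²² kg·m/s.
KE = p²/(2m) = 1.096 × 10⁻¹⁷ J.
V = KE/e = 1.096 × 10⁻¹⁷ / (1.602 × 10⁻¹⁹) = 68.4 V.

V = 68.4 V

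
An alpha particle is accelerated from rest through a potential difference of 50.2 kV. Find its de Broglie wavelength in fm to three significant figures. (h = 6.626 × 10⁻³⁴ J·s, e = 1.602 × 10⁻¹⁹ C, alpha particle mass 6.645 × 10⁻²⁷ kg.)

λ = 45.3 fm

KE = 2eV = 2 × 1.602 × 10⁻¹⁹ × 5.020 × 10⁴ = 1.608 × 10⁻¹⁴ J.
p = √(2mKE) = √(2 × 6.645 × 10⁻²⁷ × 1.608 × 10⁻¹⁴) = 1.462 × 10⁻²⁰ kg·m/s.
λ = h/p = 6.626 × 10⁻³⁴ / 1.462 × 10⁻²⁰ = 4.53 × 10⁻¹⁴ m = 45.3 fm.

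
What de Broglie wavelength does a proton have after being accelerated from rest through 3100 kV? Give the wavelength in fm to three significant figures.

KE = eV = 1.602 × 10⁻¹⁹ × 3.100 × 10⁶ = 4.966 × 10⁻¹³ J.
p = √(2mKE) = √(2 × 1.673 × 10⁻²⁷ × 4.966 × 10⁻¹³) = 4.076 × 10⁻²⁰ kg·m/s.
λ = h/p = 6.626 × 10⁻³⁴ / 4.076 × 10⁻²⁰ = 1.63 × 10⁻¹⁴ m = 16.3 fm.

λ = 16.3 fm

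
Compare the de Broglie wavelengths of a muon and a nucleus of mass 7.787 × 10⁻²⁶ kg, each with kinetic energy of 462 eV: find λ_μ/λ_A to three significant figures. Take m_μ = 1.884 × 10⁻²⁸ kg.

λ_μ/λ_A = 20.3

At fixed KE, p = √(2mKE) so λ = h/p ∝ 1/√m.
λ_μ/λ_A = √(m_A/m_μ) = √(7.787 × 10⁻²⁶/1.884 × 10⁻²⁸) = √(413.3) = 20.3.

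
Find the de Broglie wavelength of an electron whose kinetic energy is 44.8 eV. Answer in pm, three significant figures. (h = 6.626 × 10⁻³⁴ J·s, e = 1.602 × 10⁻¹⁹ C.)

λ = 183 pm

KE = 44.8 eV = 7.177 × 10⁻¹⁸ J.
p = √(2mKE) = √(2 × 9.109 × 10⁻³¹ × 7.177 × 10⁻¹⁸) = 3.616 × 10⁻²⁴ kg·m/s.
λ = h/p = 6.626 × 10⁻³⁴ / 3.616 × 10⁻²⁴ = 1.83 × 10⁻¹⁰ m = 183 pm.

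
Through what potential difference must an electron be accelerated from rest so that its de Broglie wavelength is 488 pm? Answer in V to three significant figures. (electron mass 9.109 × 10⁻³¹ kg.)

V = 6.32 V

p = h/λ = 6.626 × 10⁻³⁴ / 4.880 × 10⁻¹⁰ = 1.358 × 10⁻²⁴ kg·m/s.
KE = p²/(2m) = 1.012 × 10⁻¹⁸ J.
V = KE/e = 1.012 × 10⁻¹⁸ / (1.602 × 10⁻¹⁹) = 6.32 V.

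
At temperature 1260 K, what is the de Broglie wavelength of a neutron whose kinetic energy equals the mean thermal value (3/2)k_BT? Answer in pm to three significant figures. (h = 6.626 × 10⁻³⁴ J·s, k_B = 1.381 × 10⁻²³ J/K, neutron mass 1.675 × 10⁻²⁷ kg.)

λ = 70.9 pm

KE = (3/2)k_BT = 1.5 × 1.381 × 10⁻²³ × 1260 = 2.610 × 10⁻²⁰ J.
p = √(2mKE) = √(2 × 1.675 × 10⁻²⁷ × 2.610 × 10⁻²⁰) = 9.351 × 10⁻²⁴ kg·m/s.
λ = h/p = 7.09 × 10⁻¹¹ m = 70.9 pm.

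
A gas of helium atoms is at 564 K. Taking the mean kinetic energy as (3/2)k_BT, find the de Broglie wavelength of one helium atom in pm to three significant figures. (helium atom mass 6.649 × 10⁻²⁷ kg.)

KE = (3/2)k_BT = 1.5 × 1.381 × 10⁻²³ × 564 = 1.168 × 10⁻²⁰ J.
p = √(2mKE) = √(2 × 6.649 × 10⁻²⁷ × 1.168 × 10⁻²⁰) = 1.246 × 10⁻²³ kg·m/s.
λ = h/p = 5.32 × 10⁻¹¹ m = 53.2 pm.

λ = 53.2 pm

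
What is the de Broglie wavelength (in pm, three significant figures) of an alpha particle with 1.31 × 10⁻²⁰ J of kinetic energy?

λ = 50.2 pm

p = √(2mKE) = √(2 × 6.645 × 10⁻²⁷ × 1.310 × 10⁻²⁰) = 1.319 × 10⁻²³ kg·m/s.
λ = h/p = 6.626 × 10⁻³⁴ / 1.319 × 10⁻²³ = 5.02 × 10⁻¹¹ m = 50.2 pm.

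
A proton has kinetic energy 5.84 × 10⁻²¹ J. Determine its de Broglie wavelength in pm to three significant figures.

λ = 150 pm

p = √(2mKE) = √(2 × 1.673 × 10⁻²⁷ × 5.840 × 10⁻²¹) = 4.420 × 10⁻²⁴ kg·m/s.
λ = h/p = 6.626 × 10⁻³⁴ / 4.420 × 10⁻²⁴ = 1.50 × 10⁻¹⁰ m = 150 pm.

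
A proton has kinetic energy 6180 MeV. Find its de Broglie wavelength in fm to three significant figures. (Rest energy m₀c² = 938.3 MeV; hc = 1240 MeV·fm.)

Total energy E = KE + m₀c² = 6180 + 938.3 = 7118.3 MeV.
(pc)² = E² − (m₀c²)² = (7118.3)² − (938.3)² = 4.979 × 10⁷ MeV², so pc = 7056 MeV.
λ = hc/(pc) = 1240 MeV·fm / 7056 MeV = 0.176 fm.

λ = 0.176 fm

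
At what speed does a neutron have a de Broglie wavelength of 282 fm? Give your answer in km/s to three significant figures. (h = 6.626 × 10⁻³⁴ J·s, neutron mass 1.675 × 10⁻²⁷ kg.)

v = 1400 km/s

p = h/λ = 6.626 × 10⁻³⁴ / 2.820 × 10⁻¹³ = 2.350 × 10⁻²¹ kg·m/s.
v = p/m = 2.350 × 10⁻²¹ / 1.675 × 10⁻²⁷ = 1.40 × 10⁶ m/s = 1400 km/s.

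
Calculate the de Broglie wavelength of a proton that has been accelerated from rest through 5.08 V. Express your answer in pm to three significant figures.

λ = 12.7 pm

KE = eV = 1.602 × 10⁻¹⁹ × 5.080 = 8.138 × 10⁻¹⁹ J.
p = √(2mKE) = √(2 × 1.673 × 10⁻²⁷ × 8.138 × 10⁻¹⁹) = 5.218 × 10⁻²³ kg·m/s.
λ = h/p = 6.626 × 10⁻³⁴ / 5.218 × 10⁻²³ = 1.27 × 10⁻¹¹ m = 12.7 pm.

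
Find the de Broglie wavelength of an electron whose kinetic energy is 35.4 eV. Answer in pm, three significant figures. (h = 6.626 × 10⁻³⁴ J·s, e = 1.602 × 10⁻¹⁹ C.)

λ = 206 pm

KE = 35.4 eV = 5.671 × 10⁻¹⁸ J.
p = √(2mKE) = √(2 × 9.109 × 10⁻³¹ × 5.671 × 10⁻¹⁸) = 3.214 × 10⁻²⁴ kg·m/s.
λ = h/p = 6.626 × 10⁻³⁴ / 3.214 × 10⁻²⁴ = 2.06 × 10⁻¹⁰ m = 206 pm.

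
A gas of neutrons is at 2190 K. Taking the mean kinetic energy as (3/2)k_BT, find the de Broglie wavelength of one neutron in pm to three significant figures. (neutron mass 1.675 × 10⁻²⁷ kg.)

λ = 53.7 pm

KE = (3/2)k_BT = 1.5 × 1.381 × 10⁻²³ × 2190 = 4.537 × 10⁻²⁰ J.
p = √(2mKE) = √(2 × 1.675 × 10⁻²⁷ × 4.537 × 10⁻²⁰) = 1.233 × 10⁻²³ kg·m/s.
λ = h/p = 5.37 × 10⁻¹¹ m = 53.7 pm.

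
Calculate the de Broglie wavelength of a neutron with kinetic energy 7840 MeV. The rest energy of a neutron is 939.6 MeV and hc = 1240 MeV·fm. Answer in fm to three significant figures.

Total energy E = KE + m₀c² = 7840 + 939.6 = 8779.6 MeV.
(pc)² = E² − (m₀c²)² = (8779.6)² − (939.6)² = 7.620 × 10⁷ MeV², so pc = 8729 MeV.
λ = hc/(pc) = 1240 MeV·fm / 8729 MeV = 0.142 fm.

λ = 0.142 fm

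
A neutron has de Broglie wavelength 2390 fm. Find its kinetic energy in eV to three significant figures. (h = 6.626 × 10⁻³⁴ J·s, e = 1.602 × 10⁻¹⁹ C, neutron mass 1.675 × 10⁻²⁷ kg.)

p = h/λ = 6.626 × 10⁻³⁴ / 2.390 × 10⁻¹² = 2.772 × 10⁻²² kg·m/s.
KE = p²/(2m) = (2.772 × 10⁻²²)² / (2 × 1.675 × 10⁻²⁷) = 2.294 × 10⁻¹⁷ J = 143 eV.

KE = 143 eV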